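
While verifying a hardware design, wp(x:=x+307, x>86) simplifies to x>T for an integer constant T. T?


Formula: wp(x:=E, P) = P[E/x] (substitute E for x in postcondition)
Step 1: Postcondition: x>86
Step 2: Substitute x+307 for x: x+307>86
Step 3: Solve for x: x > 86-307 = -221

-221


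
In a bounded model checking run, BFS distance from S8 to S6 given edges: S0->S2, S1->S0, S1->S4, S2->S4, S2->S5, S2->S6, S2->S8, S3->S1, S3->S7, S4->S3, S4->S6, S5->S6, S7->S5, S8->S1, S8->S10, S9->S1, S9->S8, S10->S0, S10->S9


BFS layer-by-layer from S8:
  dist 0: {S8}
  dist 1: {S1, S10}
  dist 2: {S0, S4, S9}
  dist 3: {S2, S3, S6}
  -> S6 reached at distance 3
Shortest path length = 3

3


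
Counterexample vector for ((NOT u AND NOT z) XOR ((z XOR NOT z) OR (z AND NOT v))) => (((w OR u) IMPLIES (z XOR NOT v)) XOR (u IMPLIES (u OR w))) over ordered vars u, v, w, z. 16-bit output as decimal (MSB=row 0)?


F1 = ((NOT u AND NOT z) XOR ((z XOR NOT z) OR (z AND NOT v)))
F2 = (((w OR u) IMPLIES (z XOR NOT v)) XOR (u IMPLIES (u OR w)))
Counterexample to F1=>F2 is where F1=1 and F2=0.
Evaluate each row (bits = u,v,w,z, MSB first):
  row 0 [0000]: F1=0 F2=0 -> F1&~F2 -> 0
  row 1 [0001]: F1=1 F2=0 -> F1&~F2 -> 1
  row 2 [0010]: F1=0 F2=0 -> F1&~F2 -> 0
  row 3 [0011]: F1=1 F2=1 -> F1&~F2 -> 0
  row 4 [0100]: F1=0 F2=0 -> F1&~F2 -> 0
  row 5 [0101]: F1=1 F2=0 -> F1&~F2 -> 1
  row 6 [0110]: F1=0 F2=1 -> F1&~F2 -> 0
  row 7 [0111]: F1=1 F2=0 -> F1&~F2 -> 1
  row 8 [1000]: F1=1 F2=0 -> F1&~F2 -> 1
  row 9 [1001]: F1=1 F2=1 -> F1&~F2 -> 0
  row 10 [1010]: F1=1 F2=0 -> F1&~F2 -> 1
  row 11 [1011]: F1=1 F2=1 -> F1&~F2 -> 0
  row 12 [1100]: F1=1 F2=1 -> F1&~F2 -> 0
  row 13 [1101]: F1=1 F2=0 -> F1&~F2 -> 1
  row 14 [1110]: F1=1 F2=1 -> F1&~F2 -> 0
  row 15 [1111]: F1=1 F2=0 -> F1&~F2 -> 1
Full result column, 4 rows per line (u,v fixed per line; w,z runs 00..11 left to right):
  rows 0-3 [u,v=00]: 0100  = hex 4
  rows 4-7 [u,v=01]: 0101  = hex 5
  rows 8-11 [u,v=10]: 1010  = hex A
  rows 12-15 [u,v=11]: 0101  = hex 5
Counterexample vector (row 0 .. row 15) = 0100010110100101
Output column grouped in 4s = 0100 0101 1010 0101 = 0x45A5
Convert to decimal digit by digit (value = value*16 + digit):
  4 -> 4
  4*16 + 5 = 69
  69*16 + 10 (A) = 1114
  1114*16 + 5 = 17829
Decimal = 17829

17829


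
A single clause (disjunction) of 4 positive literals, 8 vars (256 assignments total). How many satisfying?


Step 1: Total=2^8=256
Step 2: Unsat when all 4 false: 2^4=16
Step 3: Sat=256-16=240

240


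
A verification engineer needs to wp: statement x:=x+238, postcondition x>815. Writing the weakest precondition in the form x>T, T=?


Formula: wp(x:=E, P) = P[E/x] (substitute E for x in postcondition)
Step 1: Postcondition: x>815
Step 2: Substitute x+238 for x: x+238>815
Step 3: Solve for x: x > 815-238 = 577

577


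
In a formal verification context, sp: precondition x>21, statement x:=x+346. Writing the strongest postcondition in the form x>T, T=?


Formula: sp(P, x:=E) = exists old_x. (x = E[old_x/x]) AND P[old_x/x] (old_x is the value of x before the assignment; eliminate old_x by solving x = E[old_x/x] for old_x)
Step 1: Precondition P: x>21, i.e. old_x > 21
Step 2: Assignment gives x = old_x + 346, so old_x = x - 346
Step 3: Substitute into P: x - 346 > 21
Step 4: Simplify: x > 21+346 = 367

367


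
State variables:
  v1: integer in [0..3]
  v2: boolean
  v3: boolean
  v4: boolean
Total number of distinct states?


State space = product of domain sizes of all variables.
Domain sizes:
  v1 (integer in [0..3]): 4
  v2 (boolean): 2
  v3 (boolean): 2
  v4 (boolean): 2
Product = 4 * 2 * 2 * 2 = 32

32


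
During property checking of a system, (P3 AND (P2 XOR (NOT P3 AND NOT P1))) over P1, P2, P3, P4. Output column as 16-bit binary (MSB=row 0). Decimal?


Formula: (P3 AND (P2 XOR (NOT P3 AND NOT P1))) over P1, P2, P3, P4 (16 rows)
Evaluate each row (bits = P1,P2,P3,P4, MSB first):
  row 0 [0000]: (0 AND (0 XOR (NOT 0 AND NOT 0))) -> 0
  row 1 [0001]: (0 AND (0 XOR (NOT 0 AND NOT 0))) -> 0
  row 2 [0010]: (1 AND (0 XOR (NOT 1 AND NOT 0))) -> 0
  row 3 [0011]: (1 AND (0 XOR (NOT 1 AND NOT 0))) -> 0
  row 4 [0100]: (0 AND (1 XOR (NOT 0 AND NOT 0))) -> 0
  row 5 [0101]: (0 AND (1 XOR (NOT 0 AND NOT 0))) -> 0
  row 6 [0110]: (1 AND (1 XOR (NOT 1 AND NOT 0))) -> 1
  row 7 [0111]: (1 AND (1 XOR (NOT 1 AND NOT 0))) -> 1
  row 8 [1000]: (0 AND (0 XOR (NOT 0 AND NOT 1))) -> 0
  row 9 [1001]: (0 AND (0 XOR (NOT 0 AND NOT 1))) -> 0
  row 10 [1010]: (1 AND (0 XOR (NOT 1 AND NOT 1))) -> 0
  row 11 [1011]: (1 AND (0 XOR (NOT 1 AND NOT 1))) -> 0
  row 12 [1100]: (0 AND (1 XOR (NOT 0 AND NOT 1))) -> 0
  row 13 [1101]: (0 AND (1 XOR (NOT 0 AND NOT 1))) -> 0
  row 14 [1110]: (1 AND (1 XOR (NOT 1 AND NOT 1))) -> 1
  row 15 [1111]: (1 AND (1 XOR (NOT 1 AND NOT 1))) -> 1
Full result column, 4 rows per line (P1,P2 fixed per line; P3,P4 runs 00..11 left to right):
  rows 0-3 [P1,P2=00]: 0000  = hex 0
  rows 4-7 [P1,P2=01]: 0011  = hex 3
  rows 8-11 [P1,P2=10]: 0000  = hex 0
  rows 12-15 [P1,P2=11]: 0011  = hex 3
Output column (row 0 .. row 15) = 0000001100000011
Output column grouped in 4s = 0000 0011 0000 0011 = 0x0303
Convert to decimal digit by digit (value = value*16 + digit):
  0 -> 0
  0*16 + 3 = 3
  3*16 + 0 = 48
  48*16 + 3 = 771
Decimal = 771

771


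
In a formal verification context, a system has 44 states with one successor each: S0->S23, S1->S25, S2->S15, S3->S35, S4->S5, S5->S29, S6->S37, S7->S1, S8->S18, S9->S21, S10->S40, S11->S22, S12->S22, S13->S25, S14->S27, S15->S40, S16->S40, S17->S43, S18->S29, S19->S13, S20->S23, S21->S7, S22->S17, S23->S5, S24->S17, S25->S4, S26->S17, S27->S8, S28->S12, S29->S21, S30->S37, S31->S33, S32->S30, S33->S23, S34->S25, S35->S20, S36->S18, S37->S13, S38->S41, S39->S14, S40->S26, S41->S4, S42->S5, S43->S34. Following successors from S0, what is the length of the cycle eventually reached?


Trace from S0 until a state repeats:
  S0 -> S23 -> S5 -> S29 -> S21 -> S7 -> S1 -> S25 -> S4 -> S5
S5 first seen at step 2, revisited at step 9.
Cycle length = 9 - 2 = 7

7


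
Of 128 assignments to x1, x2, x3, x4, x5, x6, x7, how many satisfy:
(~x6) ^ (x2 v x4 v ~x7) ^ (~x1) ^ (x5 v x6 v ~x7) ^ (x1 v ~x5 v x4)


CNF with 5 clauses over 7 vars (128 assignments).
An assignment satisfies CNF iff every clause has >=1 true literal.
Check each row (bits = x1,x2,x3,x4,x5,x6,x7; clause T/F shown):
  row 0 [0000000]: clauses=TTTTT -> 1
  row 1 [0000001]: clauses=TFTFT -> 0
  row 2 [0000010]: clauses=FTTTT -> 0
  row 3 [0000011]: clauses=FFTTT -> 0
  row 4 [0000100]: clauses=TTTTF -> 0
  (every remaining row is evaluated the same way; all 128 results are listed next)
Full result column, 8 rows per line (x1,x2,x3,x4 fixed per line; x5,x6,x7 runs 000..111 left to right):
  rows 0-7 [x1,x2,x3,x4=0000]: 10000000  (ones: 1)
  rows 8-15 [x1,x2,x3,x4=0001]: 10001100  (ones: 3)
  rows 16-23 [x1,x2,x3,x4=0010]: 10000000  (ones: 1)
  rows 24-31 [x1,x2,x3,x4=0011]: 10001100  (ones: 3)
  rows 32-39 [x1,x2,x3,x4=0100]: 10000000  (ones: 1)
  rows 40-47 [x1,x2,x3,x4=0101]: 10001100  (ones: 3)
  rows 48-55 [x1,x2,x3,x4=0110]: 10000000  (ones: 1)
  rows 56-63 [x1,x2,x3,x4=0111]: 10001100  (ones: 3)
  rows 64-71 [x1,x2,x3,x4=1000]: 00000000  (ones: 0)
  rows 72-79 [x1,x2,x3,x4=1001]: 00000000  (ones: 0)
  rows 80-87 [x1,x2,x3,x4=1010]: 00000000  (ones: 0)
  rows 88-95 [x1,x2,x3,x4=1011]: 00000000  (ones: 0)
  rows 96-103 [x1,x2,x3,x4=1100]: 00000000  (ones: 0)
  rows 104-111 [x1,x2,x3,x4=1101]: 00000000  (ones: 0)
  rows 112-119 [x1,x2,x3,x4=1110]: 00000000  (ones: 0)
  rows 120-127 [x1,x2,x3,x4=1111]: 00000000  (ones: 0)
Satisfying assignments = 1+3+1+3+1+3+1+3+0+0+0+0+0+0+0+0 = 16

16


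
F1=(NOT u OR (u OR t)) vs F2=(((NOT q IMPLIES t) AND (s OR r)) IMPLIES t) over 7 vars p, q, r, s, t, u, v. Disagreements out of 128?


F1 = (NOT u OR (u OR t))
F2 = (((NOT q IMPLIES t) AND (s OR r)) IMPLIES t)
Evaluate both on each of 128 rows (bits = p,q,r,s,t,u,v):
  row 0 [0000000]: F1=1 F2=1 -> 0
  row 1 [0000001]: F1=1 F2=1 -> 0
  row 2 [0000010]: F1=1 F2=1 -> 0
  row 3 [0000011]: F1=1 F2=1 -> 0
  row 4 [0000100]: F1=1 F2=1 -> 0
  (every remaining row is evaluated the same way; all 128 results are listed next)
Full result column, 8 rows per line (p,q,r,s fixed per line; t,u,v runs 000..111 left to right):
  rows 0-7 [p,q,r,s=0000]: 00000000  (ones: 0)
  rows 8-15 [p,q,r,s=0001]: 00000000  (ones: 0)
  rows 16-23 [p,q,r,s=0010]: 00000000  (ones: 0)
  rows 24-31 [p,q,r,s=0011]: 00000000  (ones: 0)
  rows 32-39 [p,q,r,s=0100]: 00000000  (ones: 0)
  rows 40-47 [p,q,r,s=0101]: 11110000  (ones: 4)
  rows 48-55 [p,q,r,s=0110]: 11110000  (ones: 4)
  rows 56-63 [p,q,r,s=0111]: 11110000  (ones: 4)
  rows 64-71 [p,q,r,s=1000]: 00000000  (ones: 0)
  rows 72-79 [p,q,r,s=1001]: 00000000  (ones: 0)
  rows 80-87 [p,q,r,s=1010]: 00000000  (ones: 0)
  rows 88-95 [p,q,r,s=1011]: 00000000  (ones: 0)
  rows 96-103 [p,q,r,s=1100]: 00000000  (ones: 0)
  rows 104-111 [p,q,r,s=1101]: 11110000  (ones: 4)
  rows 112-119 [p,q,r,s=1110]: 11110000  (ones: 4)
  rows 120-127 [p,q,r,s=1111]: 11110000  (ones: 4)
Disagreements = 0+0+0+0+0+4+4+4+0+0+0+0+0+4+4+4 = 24

24


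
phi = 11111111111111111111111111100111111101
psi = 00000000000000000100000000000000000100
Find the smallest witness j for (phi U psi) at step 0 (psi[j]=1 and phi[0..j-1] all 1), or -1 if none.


(phi U psi) at 0: need smallest j with psi[j]=1 and phi[i]=1 for all i in [0,j).
Scan from step 0:
  step 0: phi=1, psi=0 -> continue
  step 1: phi=1, psi=0 -> continue
  step 2: phi=1, psi=0 -> continue
  step 3: phi=1, psi=0 -> continue
  step 17: psi=1 and phi held for [0,17) -> witness found
Witness step = 17

17


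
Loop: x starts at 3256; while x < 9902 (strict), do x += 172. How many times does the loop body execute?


Step 1: x goes from 3256 toward 9902 by 172; the body runs while x<9902, so iterations = ceil((bound-start)/step)
Step 2: Distance=6646
Step 3: ceil(6646/172)=39

39


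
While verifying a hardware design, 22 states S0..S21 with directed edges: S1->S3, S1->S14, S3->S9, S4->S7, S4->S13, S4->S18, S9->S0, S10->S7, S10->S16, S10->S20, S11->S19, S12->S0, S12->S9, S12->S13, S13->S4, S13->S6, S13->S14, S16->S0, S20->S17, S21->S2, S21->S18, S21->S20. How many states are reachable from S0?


BFS from S0:
  layer 0: {S0}
Reachable set: {S0}
Count = 1

1


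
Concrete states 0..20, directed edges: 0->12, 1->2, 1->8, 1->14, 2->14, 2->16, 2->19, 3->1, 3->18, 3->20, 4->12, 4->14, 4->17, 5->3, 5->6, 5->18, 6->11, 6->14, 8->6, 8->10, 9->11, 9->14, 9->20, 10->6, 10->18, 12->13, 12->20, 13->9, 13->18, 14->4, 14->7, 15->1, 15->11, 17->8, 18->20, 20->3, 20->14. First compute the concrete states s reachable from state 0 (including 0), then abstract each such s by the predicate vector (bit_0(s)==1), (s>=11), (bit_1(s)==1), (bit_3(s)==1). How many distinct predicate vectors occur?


BFS from 0:
Concrete reachable: {0, 1, 2, 3, 4, 6, 7, 8, 9, 10, 11, 12, 13, 14, 16, 17, 18, 19, 20}
Abstract via predicates (bit_0(s)==1), (s>=11), (bit_1(s)==1), (bit_3(s)==1):
  (0,0,0,0) <- {0, 4}
  (0,0,0,1) <- {8}
  (0,0,1,0) <- {2, 6}
  (0,0,1,1) <- {10}
  (0,1,0,0) <- {16, 20}
  (0,1,0,1) <- {12}
  (0,1,1,0) <- {18}
  (0,1,1,1) <- {14}
  (1,0,0,0) <- {1}
  (1,0,0,1) <- {9}
  (1,0,1,0) <- {3, 7}
  (1,1,0,0) <- {17}
  (1,1,0,1) <- {13}
  (1,1,1,0) <- {19}
  (1,1,1,1) <- {11}
Distinct abstract states = 15

15


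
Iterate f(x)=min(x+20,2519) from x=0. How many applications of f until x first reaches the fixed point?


Step 1: x=0, cap=2519, increment=20
Step 2: x grows by 20 each step until capped at 2519; fixed point is x=2519
Step 3: iterations = ceil(2519/20) = 126

126


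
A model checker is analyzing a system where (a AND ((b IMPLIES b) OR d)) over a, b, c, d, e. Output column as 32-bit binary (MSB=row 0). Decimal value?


Formula: (a AND ((b IMPLIES b) OR d)) over a, b, c, d, e (32 rows)
Evaluate each row (bits = a,b,c,d,e, MSB first):
  row 0 [00000]: (0 AND ((0 IMPLIES 0) OR 0)) -> 0
  row 1 [00001]: (0 AND ((0 IMPLIES 0) OR 0)) -> 0
  row 2 [00010]: (0 AND ((0 IMPLIES 0) OR 1)) -> 0
  row 3 [00011]: (0 AND ((0 IMPLIES 0) OR 1)) -> 0
  row 4 [00100]: (0 AND ((0 IMPLIES 0) OR 0)) -> 0
  row 5 [00101]: (0 AND ((0 IMPLIES 0) OR 0)) -> 0
  row 6 [00110]: (0 AND ((0 IMPLIES 0) OR 1)) -> 0
  row 7 [00111]: (0 AND ((0 IMPLIES 0) OR 1)) -> 0
  row 8 [01000]: (0 AND ((1 IMPLIES 1) OR 0)) -> 0
  row 9 [01001]: (0 AND ((1 IMPLIES 1) OR 0)) -> 0
  row 10 [01010]: (0 AND ((1 IMPLIES 1) OR 1)) -> 0
  row 11 [01011]: (0 AND ((1 IMPLIES 1) OR 1)) -> 0
  row 12 [01100]: (0 AND ((1 IMPLIES 1) OR 0)) -> 0
  row 13 [01101]: (0 AND ((1 IMPLIES 1) OR 0)) -> 0
  row 14 [01110]: (0 AND ((1 IMPLIES 1) OR 1)) -> 0
  row 15 [01111]: (0 AND ((1 IMPLIES 1) OR 1)) -> 0
  row 16 [10000]: (1 AND ((0 IMPLIES 0) OR 0)) -> 1
  row 17 [10001]: (1 AND ((0 IMPLIES 0) OR 0)) -> 1
  row 18 [10010]: (1 AND ((0 IMPLIES 0) OR 1)) -> 1
  row 19 [10011]: (1 AND ((0 IMPLIES 0) OR 1)) -> 1
  row 20 [10100]: (1 AND ((0 IMPLIES 0) OR 0)) -> 1
  row 21 [10101]: (1 AND ((0 IMPLIES 0) OR 0)) -> 1
  row 22 [10110]: (1 AND ((0 IMPLIES 0) OR 1)) -> 1
  row 23 [10111]: (1 AND ((0 IMPLIES 0) OR 1)) -> 1
  row 24 [11000]: (1 AND ((1 IMPLIES 1) OR 0)) -> 1
  row 25 [11001]: (1 AND ((1 IMPLIES 1) OR 0)) -> 1
  row 26 [11010]: (1 AND ((1 IMPLIES 1) OR 1)) -> 1
  row 27 [11011]: (1 AND ((1 IMPLIES 1) OR 1)) -> 1
  row 28 [11100]: (1 AND ((1 IMPLIES 1) OR 0)) -> 1
  row 29 [11101]: (1 AND ((1 IMPLIES 1) OR 0)) -> 1
  row 30 [11110]: (1 AND ((1 IMPLIES 1) OR 1)) -> 1
  row 31 [11111]: (1 AND ((1 IMPLIES 1) OR 1)) -> 1
Full result column, 4 rows per line (a,b,c fixed per line; d,e runs 00..11 left to right):
  rows 0-3 [a,b,c=000]: 0000  = hex 0
  rows 4-7 [a,b,c=001]: 0000  = hex 0
  rows 8-11 [a,b,c=010]: 0000  = hex 0
  rows 12-15 [a,b,c=011]: 0000  = hex 0
  rows 16-19 [a,b,c=100]: 1111  = hex F
  rows 20-23 [a,b,c=101]: 1111  = hex F
  rows 24-27 [a,b,c=110]: 1111  = hex F
  rows 28-31 [a,b,c=111]: 1111  = hex F
Output column (row 0 .. row 31) = 00000000000000001111111111111111
Output column grouped in 4s = 0000 0000 0000 0000 1111 1111 1111 1111 = 0x0000FFFF
Convert to decimal digit by digit (value = value*16 + digit):
  0 -> 0
  0*16 + 0 = 0
  0*16 + 0 = 0
  0*16 + 0 = 0
  0*16 + 15 (F) = 15
  15*16 + 15 (F) = 255
  255*16 + 15 (F) = 4095
  4095*16 + 15 (F) = 65535
Decimal = 65535

65535


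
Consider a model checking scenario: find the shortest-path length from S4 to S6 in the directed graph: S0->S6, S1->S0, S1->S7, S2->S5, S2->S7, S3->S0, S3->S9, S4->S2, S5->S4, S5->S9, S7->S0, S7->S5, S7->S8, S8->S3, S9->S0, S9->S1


BFS layer-by-layer from S4:
  dist 0: {S4}
  dist 1: {S2}
  dist 2: {S5, S7}
  dist 3: {S0, S8, S9}
  dist 4: {S1, S3, S6}
  -> S6 reached at distance 4
Shortest path length = 4

4


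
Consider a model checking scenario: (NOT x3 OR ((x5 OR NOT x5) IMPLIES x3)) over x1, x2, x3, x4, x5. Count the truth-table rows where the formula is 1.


Formula: (NOT x3 OR ((x5 OR NOT x5) IMPLIES x3)) over 5 vars (32 rows)
Evaluate each row (x1, x2, x3, x4, x5 as bits, MSB first):
  row 0 [00000]: (NOT 0 OR ((0 OR NOT 0) IMPLIES 0)) -> 1
  row 1 [00001]: (NOT 0 OR ((1 OR NOT 1) IMPLIES 0)) -> 1
  row 2 [00010]: (NOT 0 OR ((0 OR NOT 0) IMPLIES 0)) -> 1
  row 3 [00011]: (NOT 0 OR ((1 OR NOT 1) IMPLIES 0)) -> 1
  row 4 [00100]: (NOT 1 OR ((0 OR NOT 0) IMPLIES 1)) -> 1
  row 5 [00101]: (NOT 1 OR ((1 OR NOT 1) IMPLIES 1)) -> 1
  row 6 [00110]: (NOT 1 OR ((0 OR NOT 0) IMPLIES 1)) -> 1
  row 7 [00111]: (NOT 1 OR ((1 OR NOT 1) IMPLIES 1)) -> 1
  row 8 [01000]: (NOT 0 OR ((0 OR NOT 0) IMPLIES 0)) -> 1
  row 9 [01001]: (NOT 0 OR ((1 OR NOT 1) IMPLIES 0)) -> 1
  row 10 [01010]: (NOT 0 OR ((0 OR NOT 0) IMPLIES 0)) -> 1
  row 11 [01011]: (NOT 0 OR ((1 OR NOT 1) IMPLIES 0)) -> 1
  row 12 [01100]: (NOT 1 OR ((0 OR NOT 0) IMPLIES 1)) -> 1
  row 13 [01101]: (NOT 1 OR ((1 OR NOT 1) IMPLIES 1)) -> 1
  row 14 [01110]: (NOT 1 OR ((0 OR NOT 0) IMPLIES 1)) -> 1
  row 15 [01111]: (NOT 1 OR ((1 OR NOT 1) IMPLIES 1)) -> 1
  row 16 [10000]: (NOT 0 OR ((0 OR NOT 0) IMPLIES 0)) -> 1
  row 17 [10001]: (NOT 0 OR ((1 OR NOT 1) IMPLIES 0)) -> 1
  row 18 [10010]: (NOT 0 OR ((0 OR NOT 0) IMPLIES 0)) -> 1
  row 19 [10011]: (NOT 0 OR ((1 OR NOT 1) IMPLIES 0)) -> 1
  row 20 [10100]: (NOT 1 OR ((0 OR NOT 0) IMPLIES 1)) -> 1
  row 21 [10101]: (NOT 1 OR ((1 OR NOT 1) IMPLIES 1)) -> 1
  row 22 [10110]: (NOT 1 OR ((0 OR NOT 0) IMPLIES 1)) -> 1
  row 23 [10111]: (NOT 1 OR ((1 OR NOT 1) IMPLIES 1)) -> 1
  row 24 [11000]: (NOT 0 OR ((0 OR NOT 0) IMPLIES 0)) -> 1
  row 25 [11001]: (NOT 0 OR ((1 OR NOT 1) IMPLIES 0)) -> 1
  row 26 [11010]: (NOT 0 OR ((0 OR NOT 0) IMPLIES 0)) -> 1
  row 27 [11011]: (NOT 0 OR ((1 OR NOT 1) IMPLIES 0)) -> 1
  row 28 [11100]: (NOT 1 OR ((0 OR NOT 0) IMPLIES 1)) -> 1
  row 29 [11101]: (NOT 1 OR ((1 OR NOT 1) IMPLIES 1)) -> 1
  row 30 [11110]: (NOT 1 OR ((0 OR NOT 0) IMPLIES 1)) -> 1
  row 31 [11111]: (NOT 1 OR ((1 OR NOT 1) IMPLIES 1)) -> 1
Full result column, 8 rows per line (x1,x2 fixed per line; x3,x4,x5 runs 000..111 left to right):
  rows 0-7 [x1,x2=00]: 11111111  (ones: 8)
  rows 8-15 [x1,x2=01]: 11111111  (ones: 8)
  rows 16-23 [x1,x2=10]: 11111111  (ones: 8)
  rows 24-31 [x1,x2=11]: 11111111  (ones: 8)
Count of 1-rows = 8+8+8+8 = 32

32


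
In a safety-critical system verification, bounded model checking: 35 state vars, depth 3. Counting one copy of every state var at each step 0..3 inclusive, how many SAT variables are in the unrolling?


BMC unrolls to depth k, creating one copy of each state var for steps 0..k.
Step count = 3 + 1 = 4 (steps 0 through 3)
Vars per step = 35
Total = 35 * 4 = 140

140


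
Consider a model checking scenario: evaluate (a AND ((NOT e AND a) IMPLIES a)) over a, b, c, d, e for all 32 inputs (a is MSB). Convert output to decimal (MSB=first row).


Formula: (a AND ((NOT e AND a) IMPLIES a)) over a, b, c, d, e (32 rows)
Evaluate each row (bits = a,b,c,d,e, MSB first):
  row 0 [00000]: (0 AND ((NOT 0 AND 0) IMPLIES 0)) -> 0
  row 1 [00001]: (0 AND ((NOT 1 AND 0) IMPLIES 0)) -> 0
  row 2 [00010]: (0 AND ((NOT 0 AND 0) IMPLIES 0)) -> 0
  row 3 [00011]: (0 AND ((NOT 1 AND 0) IMPLIES 0)) -> 0
  row 4 [00100]: (0 AND ((NOT 0 AND 0) IMPLIES 0)) -> 0
  row 5 [00101]: (0 AND ((NOT 1 AND 0) IMPLIES 0)) -> 0
  row 6 [00110]: (0 AND ((NOT 0 AND 0) IMPLIES 0)) -> 0
  row 7 [00111]: (0 AND ((NOT 1 AND 0) IMPLIES 0)) -> 0
  row 8 [01000]: (0 AND ((NOT 0 AND 0) IMPLIES 0)) -> 0
  row 9 [01001]: (0 AND ((NOT 1 AND 0) IMPLIES 0)) -> 0
  row 10 [01010]: (0 AND ((NOT 0 AND 0) IMPLIES 0)) -> 0
  row 11 [01011]: (0 AND ((NOT 1 AND 0) IMPLIES 0)) -> 0
  row 12 [01100]: (0 AND ((NOT 0 AND 0) IMPLIES 0)) -> 0
  row 13 [01101]: (0 AND ((NOT 1 AND 0) IMPLIES 0)) -> 0
  row 14 [01110]: (0 AND ((NOT 0 AND 0) IMPLIES 0)) -> 0
  row 15 [01111]: (0 AND ((NOT 1 AND 0) IMPLIES 0)) -> 0
  row 16 [10000]: (1 AND ((NOT 0 AND 1) IMPLIES 1)) -> 1
  row 17 [10001]: (1 AND ((NOT 1 AND 1) IMPLIES 1)) -> 1
  row 18 [10010]: (1 AND ((NOT 0 AND 1) IMPLIES 1)) -> 1
  row 19 [10011]: (1 AND ((NOT 1 AND 1) IMPLIES 1)) -> 1
  row 20 [10100]: (1 AND ((NOT 0 AND 1) IMPLIES 1)) -> 1
  row 21 [10101]: (1 AND ((NOT 1 AND 1) IMPLIES 1)) -> 1
  row 22 [10110]: (1 AND ((NOT 0 AND 1) IMPLIES 1)) -> 1
  row 23 [10111]: (1 AND ((NOT 1 AND 1) IMPLIES 1)) -> 1
  row 24 [11000]: (1 AND ((NOT 0 AND 1) IMPLIES 1)) -> 1
  row 25 [11001]: (1 AND ((NOT 1 AND 1) IMPLIES 1)) -> 1
  row 26 [11010]: (1 AND ((NOT 0 AND 1) IMPLIES 1)) -> 1
  row 27 [11011]: (1 AND ((NOT 1 AND 1) IMPLIES 1)) -> 1
  row 28 [11100]: (1 AND ((NOT 0 AND 1) IMPLIES 1)) -> 1
  row 29 [11101]: (1 AND ((NOT 1 AND 1) IMPLIES 1)) -> 1
  row 30 [11110]: (1 AND ((NOT 0 AND 1) IMPLIES 1)) -> 1
  row 31 [11111]: (1 AND ((NOT 1 AND 1) IMPLIES 1)) -> 1
Full result column, 4 rows per line (a,b,c fixed per line; d,e runs 00..11 left to right):
  rows 0-3 [a,b,c=000]: 0000  = hex 0
  rows 4-7 [a,b,c=001]: 0000  = hex 0
  rows 8-11 [a,b,c=010]: 0000  = hex 0
  rows 12-15 [a,b,c=011]: 0000  = hex 0
  rows 16-19 [a,b,c=100]: 1111  = hex F
  rows 20-23 [a,b,c=101]: 1111  = hex F
  rows 24-27 [a,b,c=110]: 1111  = hex F
  rows 28-31 [a,b,c=111]: 1111  = hex F
Output column (row 0 .. row 31) = 00000000000000001111111111111111
Output column grouped in 4s = 0000 0000 0000 0000 1111 1111 1111 1111 = 0x0000FFFF
Convert to decimal digit by digit (value = value*16 + digit):
  0 -> 0
  0*16 + 0 = 0
  0*16 + 0 = 0
  0*16 + 0 = 0
  0*16 + 15 (F) = 15
  15*16 + 15 (F) = 255
  255*16 + 15 (F) = 4095
  4095*16 + 15 (F) = 65535
Decimal = 65535

65535


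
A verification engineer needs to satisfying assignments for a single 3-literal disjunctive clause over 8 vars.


Step 1: Total=2^8=256
Step 2: Unsat when all 3 false: 2^5=32
Step 3: Sat=256-32=224

224


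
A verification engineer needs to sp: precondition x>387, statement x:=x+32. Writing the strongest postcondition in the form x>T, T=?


Formula: sp(P, x:=E) = exists old_x. (x = E[old_x/x]) AND P[old_x/x] (old_x is the value of x before the assignment; eliminate old_x by solving x = E[old_x/x] for old_x)
Step 1: Precondition P: x>387, i.e. old_x > 387
Step 2: Assignment gives x = old_x + 32, so old_x = x - 32
Step 3: Substitute into P: x - 32 > 387
Step 4: Simplify: x > 387+32 = 419

419


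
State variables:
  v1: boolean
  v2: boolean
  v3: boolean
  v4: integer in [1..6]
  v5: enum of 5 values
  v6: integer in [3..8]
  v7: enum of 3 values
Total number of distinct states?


State space = product of domain sizes of all variables.
Domain sizes:
  v1 (boolean): 2
  v2 (boolean): 2
  v3 (boolean): 2
  v4 (integer in [1..6]): 6
  v5 (enum of 5 values): 5
  v6 (integer in [3..8]): 6
  v7 (enum of 3 values): 3
Product = 2 * 2 * 2 * 6 * 5 * 6 * 3 = 4320

4320


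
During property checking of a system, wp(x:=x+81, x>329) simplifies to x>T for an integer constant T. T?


Formula: wp(x:=E, P) = P[E/x] (substitute E for x in postcondition)
Step 1: Postcondition: x>329
Step 2: Substitute x+81 for x: x+81>329
Step 3: Solve for x: x > 329-81 = 248

248


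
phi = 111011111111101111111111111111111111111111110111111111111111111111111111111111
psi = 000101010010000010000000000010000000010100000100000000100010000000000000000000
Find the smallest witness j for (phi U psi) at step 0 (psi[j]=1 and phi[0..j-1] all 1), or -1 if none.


(phi U psi) at 0: need smallest j with psi[j]=1 and phi[i]=1 for all i in [0,j).
Scan from step 0:
  step 0: phi=1, psi=0 -> continue
  step 1: phi=1, psi=0 -> continue
  step 2: phi=1, psi=0 -> continue
  step 3: psi=1 and phi held for [0,3) -> witness found
Witness step = 3

3


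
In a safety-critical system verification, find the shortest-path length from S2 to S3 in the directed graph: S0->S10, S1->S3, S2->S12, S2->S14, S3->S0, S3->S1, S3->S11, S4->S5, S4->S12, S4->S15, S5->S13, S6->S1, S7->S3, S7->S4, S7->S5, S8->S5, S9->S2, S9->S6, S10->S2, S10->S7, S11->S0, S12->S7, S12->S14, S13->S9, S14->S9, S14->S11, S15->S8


BFS layer-by-layer from S2:
  dist 0: {S2}
  dist 1: {S12, S14}
  dist 2: {S7, S9, S11}
  dist 3: {S0, S3, S4, S5, S6}
  -> S3 reached at distance 3
Shortest path length = 3

3


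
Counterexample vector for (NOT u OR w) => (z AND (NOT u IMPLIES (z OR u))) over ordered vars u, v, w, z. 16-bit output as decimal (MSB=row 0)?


F1 = (NOT u OR w)
F2 = (z AND (NOT u IMPLIES (z OR u)))
Counterexample to F1=>F2 is where F1=1 and F2=0.
Evaluate each row (bits = u,v,w,z, MSB first):
  row 0 [0000]: F1=1 F2=0 -> F1&~F2 -> 1
  row 1 [0001]: F1=1 F2=1 -> F1&~F2 -> 0
  row 2 [0010]: F1=1 F2=0 -> F1&~F2 -> 1
  row 3 [0011]: F1=1 F2=1 -> F1&~F2 -> 0
  row 4 [0100]: F1=1 F2=0 -> F1&~F2 -> 1
  row 5 [0101]: F1=1 F2=1 -> F1&~F2 -> 0
  row 6 [0110]: F1=1 F2=0 -> F1&~F2 -> 1
  row 7 [0111]: F1=1 F2=1 -> F1&~F2 -> 0
  row 8 [1000]: F1=0 F2=0 -> F1&~F2 -> 0
  row 9 [1001]: F1=0 F2=1 -> F1&~F2 -> 0
  row 10 [1010]: F1=1 F2=0 -> F1&~F2 -> 1
  row 11 [1011]: F1=1 F2=1 -> F1&~F2 -> 0
  row 12 [1100]: F1=0 F2=0 -> F1&~F2 -> 0
  row 13 [1101]: F1=0 F2=1 -> F1&~F2 -> 0
  row 14 [1110]: F1=1 F2=0 -> F1&~F2 -> 1
  row 15 [1111]: F1=1 F2=1 -> F1&~F2 -> 0
Full result column, 4 rows per line (u,v fixed per line; w,z runs 00..11 left to right):
  rows 0-3 [u,v=00]: 1010  = hex A
  rows 4-7 [u,v=01]: 1010  = hex A
  rows 8-11 [u,v=10]: 0010  = hex 2
  rows 12-15 [u,v=11]: 0010  = hex 2
Counterexample vector (row 0 .. row 15) = 1010101000100010
Output column grouped in 4s = 1010 1010 0010 0010 = 0xAA22
Convert to decimal digit by digit (value = value*16 + digit):
  A -> 10
  10*16 + 10 (A) = 170
  170*16 + 2 = 2722
  2722*16 + 2 = 43554
Decimal = 43554

43554


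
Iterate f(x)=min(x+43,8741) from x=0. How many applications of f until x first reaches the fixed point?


Step 1: x=0, cap=8741, increment=43
Step 2: x grows by 43 each step until capped at 8741; fixed point is x=8741
Step 3: iterations = ceil(8741/43) = 204

204


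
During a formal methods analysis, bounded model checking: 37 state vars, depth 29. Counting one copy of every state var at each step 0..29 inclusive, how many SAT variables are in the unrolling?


BMC unrolls to depth k, creating one copy of each state var for steps 0..k.
Step count = 29 + 1 = 30 (steps 0 through 29)
Vars per step = 37
Total = 37 * 30 = 1110

1110


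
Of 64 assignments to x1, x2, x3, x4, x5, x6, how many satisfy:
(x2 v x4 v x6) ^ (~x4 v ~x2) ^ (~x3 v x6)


CNF with 3 clauses over 6 vars (64 assignments).
An assignment satisfies CNF iff every clause has >=1 true literal.
Check each row (bits = x1,x2,x3,x4,x5,x6; clause T/F shown):
  row 0 [000000]: clauses=FTT -> 0
  row 1 [000001]: clauses=TTT -> 1
  row 2 [000010]: clauses=FTT -> 0
  row 3 [000011]: clauses=TTT -> 1
  row 4 [000100]: clauses=TTT -> 1
  (every remaining row is evaluated the same way; all 64 results are listed next)
Full result column, 8 rows per line (x1,x2,x3 fixed per line; x4,x5,x6 runs 000..111 left to right):
  rows 0-7 [x1,x2,x3=000]: 01011111  (ones: 6)
  rows 8-15 [x1,x2,x3=001]: 01010101  (ones: 4)
  rows 16-23 [x1,x2,x3=010]: 11110000  (ones: 4)
  rows 24-31 [x1,x2,x3=011]: 01010000  (ones: 2)
  rows 32-39 [x1,x2,x3=100]: 01011111  (ones: 6)
  rows 40-47 [x1,x2,x3=101]: 01010101  (ones: 4)
  rows 48-55 [x1,x2,x3=110]: 11110000  (ones: 4)
  rows 56-63 [x1,x2,x3=111]: 01010000  (ones: 2)
Satisfying assignments = 6+4+4+2+6+4+4+2 = 32

32


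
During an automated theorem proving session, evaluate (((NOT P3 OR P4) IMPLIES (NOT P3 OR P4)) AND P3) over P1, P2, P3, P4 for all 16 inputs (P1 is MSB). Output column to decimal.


Formula: (((NOT P3 OR P4) IMPLIES (NOT P3 OR P4)) AND P3) over P1, P2, P3, P4 (16 rows)
Evaluate each row (bits = P1,P2,P3,P4, MSB first):
  row 0 [0000]: (((NOT 0 OR 0) IMPLIES (NOT 0 OR 0)) AND 0) -> 0
  row 1 [0001]: (((NOT 0 OR 1) IMPLIES (NOT 0 OR 1)) AND 0) -> 0
  row 2 [0010]: (((NOT 1 OR 0) IMPLIES (NOT 1 OR 0)) AND 1) -> 1
  row 3 [0011]: (((NOT 1 OR 1) IMPLIES (NOT 1 OR 1)) AND 1) -> 1
  row 4 [0100]: (((NOT 0 OR 0) IMPLIES (NOT 0 OR 0)) AND 0) -> 0
  row 5 [0101]: (((NOT 0 OR 1) IMPLIES (NOT 0 OR 1)) AND 0) -> 0
  row 6 [0110]: (((NOT 1 OR 0) IMPLIES (NOT 1 OR 0)) AND 1) -> 1
  row 7 [0111]: (((NOT 1 OR 1) IMPLIES (NOT 1 OR 1)) AND 1) -> 1
  row 8 [1000]: (((NOT 0 OR 0) IMPLIES (NOT 0 OR 0)) AND 0) -> 0
  row 9 [1001]: (((NOT 0 OR 1) IMPLIES (NOT 0 OR 1)) AND 0) -> 0
  row 10 [1010]: (((NOT 1 OR 0) IMPLIES (NOT 1 OR 0)) AND 1) -> 1
  row 11 [1011]: (((NOT 1 OR 1) IMPLIES (NOT 1 OR 1)) AND 1) -> 1
  row 12 [1100]: (((NOT 0 OR 0) IMPLIES (NOT 0 OR 0)) AND 0) -> 0
  row 13 [1101]: (((NOT 0 OR 1) IMPLIES (NOT 0 OR 1)) AND 0) -> 0
  row 14 [1110]: (((NOT 1 OR 0) IMPLIES (NOT 1 OR 0)) AND 1) -> 1
  row 15 [1111]: (((NOT 1 OR 1) IMPLIES (NOT 1 OR 1)) AND 1) -> 1
Full result column, 4 rows per line (P1,P2 fixed per line; P3,P4 runs 00..11 left to right):
  rows 0-3 [P1,P2=00]: 0011  = hex 3
  rows 4-7 [P1,P2=01]: 0011  = hex 3
  rows 8-11 [P1,P2=10]: 0011  = hex 3
  rows 12-15 [P1,P2=11]: 0011  = hex 3
Output column (row 0 .. row 15) = 0011001100110011
Output column grouped in 4s = 0011 0011 0011 0011 = 0x3333
Convert to decimal digit by digit (value = value*16 + digit):
  3 -> 3
  3*16 + 3 = 51
  51*16 + 3 = 819
  819*16 + 3 = 13107
Decimal = 13107

13107


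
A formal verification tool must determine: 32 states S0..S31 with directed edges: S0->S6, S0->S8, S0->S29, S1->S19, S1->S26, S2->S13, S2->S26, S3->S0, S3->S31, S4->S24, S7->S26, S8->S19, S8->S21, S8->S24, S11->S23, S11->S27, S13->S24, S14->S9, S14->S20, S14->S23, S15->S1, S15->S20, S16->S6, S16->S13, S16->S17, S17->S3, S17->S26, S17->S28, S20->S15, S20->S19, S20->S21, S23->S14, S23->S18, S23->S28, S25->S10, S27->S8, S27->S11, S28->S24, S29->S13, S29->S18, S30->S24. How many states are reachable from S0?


BFS from S0:
  layer 0: {S0}
  layer 1: {S6, S8, S29}
  layer 2: {S13, S18, S19, S21, S24}
Reachable set: {S0, S6, S8, S13, S18, S19, S21, S24, S29}
Count = 9

9


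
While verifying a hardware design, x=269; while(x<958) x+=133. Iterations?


Step 1: x goes from 269 toward 958 by 133; the body runs while x<958, so iterations = ceil((bound-start)/step)
Step 2: Distance=689
Step 3: ceil(689/133)=6

6


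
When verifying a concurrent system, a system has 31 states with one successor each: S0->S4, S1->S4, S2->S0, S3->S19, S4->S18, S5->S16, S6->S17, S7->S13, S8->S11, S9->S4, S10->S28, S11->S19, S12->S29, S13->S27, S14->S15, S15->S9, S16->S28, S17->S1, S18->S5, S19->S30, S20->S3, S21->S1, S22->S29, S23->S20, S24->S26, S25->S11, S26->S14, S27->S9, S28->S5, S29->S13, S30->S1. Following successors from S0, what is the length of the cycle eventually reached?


Trace from S0 until a state repeats:
  S0 -> S4 -> S18 -> S5 -> S16 -> S28 -> S5
S5 first seen at step 3, revisited at step 6.
Cycle length = 6 - 3 = 3

3


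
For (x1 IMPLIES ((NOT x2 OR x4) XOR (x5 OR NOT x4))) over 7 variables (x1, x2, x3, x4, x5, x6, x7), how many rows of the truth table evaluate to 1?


Formula: (x1 IMPLIES ((NOT x2 OR x4) XOR (x5 OR NOT x4))) over 7 vars (128 rows)
Evaluate each row (x1, x2, x3, x4, x5, x6, x7 as bits, MSB first):
  row 0 [0000000]: (0 IMPLIES ((NOT 0 OR 0) XOR (0 OR NOT 0))) -> 1
  row 1 [0000001]: (0 IMPLIES ((NOT 0 OR 0) XOR (0 OR NOT 0))) -> 1
  row 2 [0000010]: (0 IMPLIES ((NOT 0 OR 0) XOR (0 OR NOT 0))) -> 1
  row 3 [0000011]: (0 IMPLIES ((NOT 0 OR 0) XOR (0 OR NOT 0))) -> 1
  row 4 [0000100]: (0 IMPLIES ((NOT 0 OR 0) XOR (1 OR NOT 0))) -> 1
  (every remaining row is evaluated the same way; all 128 results are listed next)
Full result column, 8 rows per line (x1,x2,x3,x4 fixed per line; x5,x6,x7 runs 000..111 left to right):
  rows 0-7 [x1,x2,x3,x4=0000]: 11111111  (ones: 8)
  rows 8-15 [x1,x2,x3,x4=0001]: 11111111  (ones: 8)
  rows 16-23 [x1,x2,x3,x4=0010]: 11111111  (ones: 8)
  rows 24-31 [x1,x2,x3,x4=0011]: 11111111  (ones: 8)
  rows 32-39 [x1,x2,x3,x4=0100]: 11111111  (ones: 8)
  rows 40-47 [x1,x2,x3,x4=0101]: 11111111  (ones: 8)
  rows 48-55 [x1,x2,x3,x4=0110]: 11111111  (ones: 8)
  rows 56-63 [x1,x2,x3,x4=0111]: 11111111  (ones: 8)
  rows 64-71 [x1,x2,x3,x4=1000]: 00000000  (ones: 0)
  rows 72-79 [x1,x2,x3,x4=1001]: 11110000  (ones: 4)
  rows 80-87 [x1,x2,x3,x4=1010]: 00000000  (ones: 0)
  rows 88-95 [x1,x2,x3,x4=1011]: 11110000  (ones: 4)
  rows 96-103 [x1,x2,x3,x4=1100]: 11111111  (ones: 8)
  rows 104-111 [x1,x2,x3,x4=1101]: 11110000  (ones: 4)
  rows 112-119 [x1,x2,x3,x4=1110]: 11111111  (ones: 8)
  rows 120-127 [x1,x2,x3,x4=1111]: 11110000  (ones: 4)
Count of 1-rows = 8+8+8+8+8+8+8+8+0+4+0+4+8+4+8+4 = 96

96


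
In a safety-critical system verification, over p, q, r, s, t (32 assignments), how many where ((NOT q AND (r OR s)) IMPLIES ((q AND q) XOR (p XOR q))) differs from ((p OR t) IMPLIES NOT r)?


F1 = ((NOT q AND (r OR s)) IMPLIES ((q AND q) XOR (p XOR q)))
F2 = ((p OR t) IMPLIES NOT r)
Evaluate both on each of 32 rows (bits = p,q,r,s,t):
  row 0 [00000]: F1=1 F2=1 -> 0
  row 1 [00001]: F1=1 F2=1 -> 0
  row 2 [00010]: F1=0 F2=1 (differ) -> 1
  row 3 [00011]: F1=0 F2=1 (differ) -> 1
  row 4 [00100]: F1=0 F2=1 (differ) -> 1
  row 5 [00101]: F1=0 F2=0 -> 0
  row 6 [00110]: F1=0 F2=1 (differ) -> 1
  row 7 [00111]: F1=0 F2=0 -> 0
  row 8 [01000]: F1=1 F2=1 -> 0
  row 9 [01001]: F1=1 F2=1 -> 0
  row 10 [01010]: F1=1 F2=1 -> 0
  row 11 [01011]: F1=1 F2=1 -> 0
  row 12 [01100]: F1=1 F2=1 -> 0
  row 13 [01101]: F1=1 F2=0 (differ) -> 1
  row 14 [01110]: F1=1 F2=1 -> 0
  row 15 [01111]: F1=1 F2=0 (differ) -> 1
  row 16 [10000]: F1=1 F2=1 -> 0
  row 17 [10001]: F1=1 F2=1 -> 0
  row 18 [10010]: F1=1 F2=1 -> 0
  row 19 [10011]: F1=1 F2=1 -> 0
  row 20 [10100]: F1=1 F2=0 (differ) -> 1
  row 21 [10101]: F1=1 F2=0 (differ) -> 1
  row 22 [10110]: F1=1 F2=0 (differ) -> 1
  row 23 [10111]: F1=1 F2=0 (differ) -> 1
  row 24 [11000]: F1=1 F2=1 -> 0
  row 25 [11001]: F1=1 F2=1 -> 0
  row 26 [11010]: F1=1 F2=1 -> 0
  row 27 [11011]: F1=1 F2=1 -> 0
  row 28 [11100]: F1=1 F2=0 (differ) -> 1
  row 29 [11101]: F1=1 F2=0 (differ) -> 1
  row 30 [11110]: F1=1 F2=0 (differ) -> 1
  row 31 [11111]: F1=1 F2=0 (differ) -> 1
Full result column, 8 rows per line (p,q fixed per line; r,s,t runs 000..111 left to right):
  rows 0-7 [p,q=00]: 00111010  (ones: 4)
  rows 8-15 [p,q=01]: 00000101  (ones: 2)
  rows 16-23 [p,q=10]: 00001111  (ones: 4)
  rows 24-31 [p,q=11]: 00001111  (ones: 4)
Disagreements = 4+2+4+4 = 14

14


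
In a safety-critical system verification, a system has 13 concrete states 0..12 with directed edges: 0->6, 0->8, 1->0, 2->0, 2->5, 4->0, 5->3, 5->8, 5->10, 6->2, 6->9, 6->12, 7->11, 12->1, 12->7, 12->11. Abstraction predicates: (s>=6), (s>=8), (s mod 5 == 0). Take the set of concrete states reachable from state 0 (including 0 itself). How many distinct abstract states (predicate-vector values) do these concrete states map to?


BFS from 0:
Concrete reachable: {0, 1, 2, 3, 5, 6, 7, 8, 9, 10, 11, 12}
Abstract via predicates (s>=6), (s>=8), (s mod 5 == 0):
  (0,0,0) <- {1, 2, 3}
  (0,0,1) <- {0, 5}
  (1,0,0) <- {6, 7}
  (1,1,0) <- {8, 9, 11, 12}
  (1,1,1) <- {10}
Distinct abstract states = 5

5


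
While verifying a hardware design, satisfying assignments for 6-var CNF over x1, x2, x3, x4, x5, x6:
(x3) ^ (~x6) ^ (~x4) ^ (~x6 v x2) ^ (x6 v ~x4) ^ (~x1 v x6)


CNF with 6 clauses over 6 vars (64 assignments).
An assignment satisfies CNF iff every clause has >=1 true literal.
Check each row (bits = x1,x2,x3,x4,x5,x6; clause T/F shown):
  row 0 [000000]: clauses=FTTTTT -> 0
  row 1 [000001]: clauses=FFTFTT -> 0
  row 2 [000010]: clauses=FTTTTT -> 0
  row 3 [000011]: clauses=FFTFTT -> 0
  row 4 [000100]: clauses=FTFTFT -> 0
  (every remaining row is evaluated the same way; all 64 results are listed next)
Full result column, 8 rows per line (x1,x2,x3 fixed per line; x4,x5,x6 runs 000..111 left to right):
  rows 0-7 [x1,x2,x3=000]: 00000000  (ones: 0)
  rows 8-15 [x1,x2,x3=001]: 10100000  (ones: 2)
  rows 16-23 [x1,x2,x3=010]: 00000000  (ones: 0)
  rows 24-31 [x1,x2,x3=011]: 10100000  (ones: 2)
  rows 32-39 [x1,x2,x3=100]: 00000000  (ones: 0)
  rows 40-47 [x1,x2,x3=101]: 00000000  (ones: 0)
  rows 48-55 [x1,x2,x3=110]: 00000000  (ones: 0)
  rows 56-63 [x1,x2,x3=111]: 00000000  (ones: 0)
Satisfying assignments = 0+2+0+2+0+0+0+0 = 4

4


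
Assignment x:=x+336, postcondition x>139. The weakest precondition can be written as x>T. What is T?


Formula: wp(x:=E, P) = P[E/x] (substitute E for x in postcondition)
Step 1: Postcondition: x>139
Step 2: Substitute x+336 for x: x+336>139
Step 3: Solve for x: x > 139-336 = -197

-197


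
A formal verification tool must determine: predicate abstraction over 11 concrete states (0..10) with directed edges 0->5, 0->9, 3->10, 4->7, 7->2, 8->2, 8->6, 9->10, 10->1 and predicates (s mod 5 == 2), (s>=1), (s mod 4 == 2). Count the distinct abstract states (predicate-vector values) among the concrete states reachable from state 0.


BFS from 0:
Concrete reachable: {0, 1, 5, 9, 10}
Abstract via predicates (s mod 5 == 2), (s>=1), (s mod 4 == 2):
  (0,0,0) <- {0}
  (0,1,0) <- {1, 5, 9}
  (0,1,1) <- {10}
Distinct abstract states = 3

3


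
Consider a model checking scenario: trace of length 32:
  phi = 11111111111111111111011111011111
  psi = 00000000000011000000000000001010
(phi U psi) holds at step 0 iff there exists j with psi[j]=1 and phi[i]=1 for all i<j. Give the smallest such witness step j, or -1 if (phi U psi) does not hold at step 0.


(phi U psi) at 0: need smallest j with psi[j]=1 and phi[i]=1 for all i in [0,j).
Scan from step 0:
  step 0: phi=1, psi=0 -> continue
  step 1: phi=1, psi=0 -> continue
  step 2: phi=1, psi=0 -> continue
  step 3: phi=1, psi=0 -> continue
  step 12: psi=1 and phi held for [0,12) -> witness found
Witness step = 12

12


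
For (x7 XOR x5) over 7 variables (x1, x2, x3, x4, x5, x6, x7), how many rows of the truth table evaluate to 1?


Formula: (x7 XOR x5) over 7 vars (128 rows)
Evaluate each row (x1, x2, x3, x4, x5, x6, x7 as bits, MSB first):
  row 0 [0000000]: (0 XOR 0) -> 0
  row 1 [0000001]: (1 XOR 0) -> 1
  row 2 [0000010]: (0 XOR 0) -> 0
  row 3 [0000011]: (1 XOR 0) -> 1
  row 4 [0000100]: (0 XOR 1) -> 1
  (every remaining row is evaluated the same way; all 128 results are listed next)
Full result column, 8 rows per line (x1,x2,x3,x4 fixed per line; x5,x6,x7 runs 000..111 left to right):
  rows 0-7 [x1,x2,x3,x4=0000]: 01011010  (ones: 4)
  rows 8-15 [x1,x2,x3,x4=0001]: 01011010  (ones: 4)
  rows 16-23 [x1,x2,x3,x4=0010]: 01011010  (ones: 4)
  rows 24-31 [x1,x2,x3,x4=0011]: 01011010  (ones: 4)
  rows 32-39 [x1,x2,x3,x4=0100]: 01011010  (ones: 4)
  rows 40-47 [x1,x2,x3,x4=0101]: 01011010  (ones: 4)
  rows 48-55 [x1,x2,x3,x4=0110]: 01011010  (ones: 4)
  rows 56-63 [x1,x2,x3,x4=0111]: 01011010  (ones: 4)
  rows 64-71 [x1,x2,x3,x4=1000]: 01011010  (ones: 4)
  rows 72-79 [x1,x2,x3,x4=1001]: 01011010  (ones: 4)
  rows 80-87 [x1,x2,x3,x4=1010]: 01011010  (ones: 4)
  rows 88-95 [x1,x2,x3,x4=1011]: 01011010  (ones: 4)
  rows 96-103 [x1,x2,x3,x4=1100]: 01011010  (ones: 4)
  rows 104-111 [x1,x2,x3,x4=1101]: 01011010  (ones: 4)
  rows 112-119 [x1,x2,x3,x4=1110]: 01011010  (ones: 4)
  rows 120-127 [x1,x2,x3,x4=1111]: 01011010  (ones: 4)
Count of 1-rows = 4+4+4+4+4+4+4+4+4+4+4+4+4+4+4+4 = 64

64


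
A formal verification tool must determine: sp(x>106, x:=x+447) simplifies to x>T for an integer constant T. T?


Formula: sp(P, x:=E) = exists old_x. (x = E[old_x/x]) AND P[old_x/x] (old_x is the value of x before the assignment; eliminate old_x by solving x = E[old_x/x] for old_x)
Step 1: Precondition P: x>106, i.e. old_x > 106
Step 2: Assignment gives x = old_x + 447, so old_x = x - 447
Step 3: Substitute into P: x - 447 > 106
Step 4: Simplify: x > 106+447 = 553

553


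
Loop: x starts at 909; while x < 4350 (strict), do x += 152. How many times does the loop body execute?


Step 1: x goes from 909 toward 4350 by 152; the body runs while x<4350, so iterations = ceil((bound-start)/step)
Step 2: Distance=3441
Step 3: ceil(3441/152)=23

23


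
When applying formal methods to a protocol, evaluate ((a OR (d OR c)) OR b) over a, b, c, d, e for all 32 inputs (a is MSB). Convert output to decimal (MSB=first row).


Formula: ((a OR (d OR c)) OR b) over a, b, c, d, e (32 rows)
Evaluate each row (bits = a,b,c,d,e, MSB first):
  row 0 [00000]: ((0 OR (0 OR 0)) OR 0) -> 0
  row 1 [00001]: ((0 OR (0 OR 0)) OR 0) -> 0
  row 2 [00010]: ((0 OR (1 OR 0)) OR 0) -> 1
  row 3 [00011]: ((0 OR (1 OR 0)) OR 0) -> 1
  row 4 [00100]: ((0 OR (0 OR 1)) OR 0) -> 1
  row 5 [00101]: ((0 OR (0 OR 1)) OR 0) -> 1
  row 6 [00110]: ((0 OR (1 OR 1)) OR 0) -> 1
  row 7 [00111]: ((0 OR (1 OR 1)) OR 0) -> 1
  row 8 [01000]: ((0 OR (0 OR 0)) OR 1) -> 1
  row 9 [01001]: ((0 OR (0 OR 0)) OR 1) -> 1
  row 10 [01010]: ((0 OR (1 OR 0)) OR 1) -> 1
  row 11 [01011]: ((0 OR (1 OR 0)) OR 1) -> 1
  row 12 [01100]: ((0 OR (0 OR 1)) OR 1) -> 1
  row 13 [01101]: ((0 OR (0 OR 1)) OR 1) -> 1
  row 14 [01110]: ((0 OR (1 OR 1)) OR 1) -> 1
  row 15 [01111]: ((0 OR (1 OR 1)) OR 1) -> 1
  row 16 [10000]: ((1 OR (0 OR 0)) OR 0) -> 1
  row 17 [10001]: ((1 OR (0 OR 0)) OR 0) -> 1
  row 18 [10010]: ((1 OR (1 OR 0)) OR 0) -> 1
  row 19 [10011]: ((1 OR (1 OR 0)) OR 0) -> 1
  row 20 [10100]: ((1 OR (0 OR 1)) OR 0) -> 1
  row 21 [10101]: ((1 OR (0 OR 1)) OR 0) -> 1
  row 22 [10110]: ((1 OR (1 OR 1)) OR 0) -> 1
  row 23 [10111]: ((1 OR (1 OR 1)) OR 0) -> 1
  row 24 [11000]: ((1 OR (0 OR 0)) OR 1) -> 1
  row 25 [11001]: ((1 OR (0 OR 0)) OR 1) -> 1
  row 26 [11010]: ((1 OR (1 OR 0)) OR 1) -> 1
  row 27 [11011]: ((1 OR (1 OR 0)) OR 1) -> 1
  row 28 [11100]: ((1 OR (0 OR 1)) OR 1) -> 1
  row 29 [11101]: ((1 OR (0 OR 1)) OR 1) -> 1
  row 30 [11110]: ((1 OR (1 OR 1)) OR 1) -> 1
  row 31 [11111]: ((1 OR (1 OR 1)) OR 1) -> 1
Full result column, 4 rows per line (a,b,c fixed per line; d,e runs 00..11 left to right):
  rows 0-3 [a,b,c=000]: 0011  = hex 3
  rows 4-7 [a,b,c=001]: 1111  = hex F
  rows 8-11 [a,b,c=010]: 1111  = hex F
  rows 12-15 [a,b,c=011]: 1111  = hex F
  rows 16-19 [a,b,c=100]: 1111  = hex F
  rows 20-23 [a,b,c=101]: 1111  = hex F
  rows 24-27 [a,b,c=110]: 1111  = hex F
  rows 28-31 [a,b,c=111]: 1111  = hex F
Output column (row 0 .. row 31) = 00111111111111111111111111111111
Output column grouped in 4s = 0011 1111 1111 1111 1111 1111 1111 1111 = 0x3FFFFFFF
Convert to decimal digit by digit (value = value*16 + digit):
  3 -> 3
  3*16 + 15 (F) = 63
  63*16 + 15 (F) = 1023
  1023*16 + 15 (F) = 16383
  16383*16 + 15 (F) = 262143
  262143*16 + 15 (F) = 4194303
  4194303*16 + 15 (F) = 67108863
  67108863*16 + 15 (F) = 1073741823
Decimal = 1073741823

1073741823
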